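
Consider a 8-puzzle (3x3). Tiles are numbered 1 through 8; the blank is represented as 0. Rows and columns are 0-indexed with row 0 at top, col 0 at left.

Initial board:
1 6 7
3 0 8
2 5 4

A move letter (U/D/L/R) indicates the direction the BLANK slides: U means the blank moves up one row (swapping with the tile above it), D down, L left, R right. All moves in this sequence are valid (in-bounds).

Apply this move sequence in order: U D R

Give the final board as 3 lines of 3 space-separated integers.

After move 1 (U):
1 0 7
3 6 8
2 5 4

After move 2 (D):
1 6 7
3 0 8
2 5 4

After move 3 (R):
1 6 7
3 8 0
2 5 4

Answer: 1 6 7
3 8 0
2 5 4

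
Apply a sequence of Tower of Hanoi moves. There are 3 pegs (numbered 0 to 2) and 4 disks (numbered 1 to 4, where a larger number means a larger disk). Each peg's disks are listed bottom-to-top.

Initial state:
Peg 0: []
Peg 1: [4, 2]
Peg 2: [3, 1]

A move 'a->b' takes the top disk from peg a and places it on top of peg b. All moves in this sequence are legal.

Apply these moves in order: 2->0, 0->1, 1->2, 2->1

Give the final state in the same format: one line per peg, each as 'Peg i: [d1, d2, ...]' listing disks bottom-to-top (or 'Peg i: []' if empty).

After move 1 (2->0):
Peg 0: [1]
Peg 1: [4, 2]
Peg 2: [3]

After move 2 (0->1):
Peg 0: []
Peg 1: [4, 2, 1]
Peg 2: [3]

After move 3 (1->2):
Peg 0: []
Peg 1: [4, 2]
Peg 2: [3, 1]

After move 4 (2->1):
Peg 0: []
Peg 1: [4, 2, 1]
Peg 2: [3]

Answer: Peg 0: []
Peg 1: [4, 2, 1]
Peg 2: [3]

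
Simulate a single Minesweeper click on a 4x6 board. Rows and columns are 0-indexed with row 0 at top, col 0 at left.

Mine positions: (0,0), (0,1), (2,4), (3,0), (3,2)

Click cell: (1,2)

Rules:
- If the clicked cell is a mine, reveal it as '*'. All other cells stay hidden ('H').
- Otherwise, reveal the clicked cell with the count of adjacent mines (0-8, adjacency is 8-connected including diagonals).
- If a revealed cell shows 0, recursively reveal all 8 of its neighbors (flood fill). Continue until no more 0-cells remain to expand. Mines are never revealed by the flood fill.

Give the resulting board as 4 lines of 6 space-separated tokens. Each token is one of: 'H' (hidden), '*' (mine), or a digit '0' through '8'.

H H H H H H
H H 1 H H H
H H H H H H
H H H H H H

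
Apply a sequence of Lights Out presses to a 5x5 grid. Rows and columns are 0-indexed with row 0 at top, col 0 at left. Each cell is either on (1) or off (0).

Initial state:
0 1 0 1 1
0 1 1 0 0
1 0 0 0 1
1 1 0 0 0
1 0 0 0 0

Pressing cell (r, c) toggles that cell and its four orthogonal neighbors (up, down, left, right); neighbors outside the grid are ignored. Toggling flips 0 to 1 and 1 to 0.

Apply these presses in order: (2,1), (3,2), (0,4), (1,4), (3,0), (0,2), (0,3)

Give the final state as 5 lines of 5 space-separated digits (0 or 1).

Answer: 0 0 0 0 0
0 0 0 0 0
1 1 0 0 0
0 0 1 1 0
0 0 1 0 0

Derivation:
After press 1 at (2,1):
0 1 0 1 1
0 0 1 0 0
0 1 1 0 1
1 0 0 0 0
1 0 0 0 0

After press 2 at (3,2):
0 1 0 1 1
0 0 1 0 0
0 1 0 0 1
1 1 1 1 0
1 0 1 0 0

After press 3 at (0,4):
0 1 0 0 0
0 0 1 0 1
0 1 0 0 1
1 1 1 1 0
1 0 1 0 0

After press 4 at (1,4):
0 1 0 0 1
0 0 1 1 0
0 1 0 0 0
1 1 1 1 0
1 0 1 0 0

After press 5 at (3,0):
0 1 0 0 1
0 0 1 1 0
1 1 0 0 0
0 0 1 1 0
0 0 1 0 0

After press 6 at (0,2):
0 0 1 1 1
0 0 0 1 0
1 1 0 0 0
0 0 1 1 0
0 0 1 0 0

After press 7 at (0,3):
0 0 0 0 0
0 0 0 0 0
1 1 0 0 0
0 0 1 1 0
0 0 1 0 0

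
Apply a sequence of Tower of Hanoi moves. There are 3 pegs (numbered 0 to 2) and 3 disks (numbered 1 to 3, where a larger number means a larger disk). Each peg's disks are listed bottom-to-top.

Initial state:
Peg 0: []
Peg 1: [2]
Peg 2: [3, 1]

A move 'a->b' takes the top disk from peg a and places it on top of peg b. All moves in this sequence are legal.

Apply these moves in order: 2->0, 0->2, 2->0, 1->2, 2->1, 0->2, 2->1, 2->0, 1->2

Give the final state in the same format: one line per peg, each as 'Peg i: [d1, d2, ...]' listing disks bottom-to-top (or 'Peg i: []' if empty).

Answer: Peg 0: [3]
Peg 1: [2]
Peg 2: [1]

Derivation:
After move 1 (2->0):
Peg 0: [1]
Peg 1: [2]
Peg 2: [3]

After move 2 (0->2):
Peg 0: []
Peg 1: [2]
Peg 2: [3, 1]

After move 3 (2->0):
Peg 0: [1]
Peg 1: [2]
Peg 2: [3]

After move 4 (1->2):
Peg 0: [1]
Peg 1: []
Peg 2: [3, 2]

After move 5 (2->1):
Peg 0: [1]
Peg 1: [2]
Peg 2: [3]

After move 6 (0->2):
Peg 0: []
Peg 1: [2]
Peg 2: [3, 1]

After move 7 (2->1):
Peg 0: []
Peg 1: [2, 1]
Peg 2: [3]

After move 8 (2->0):
Peg 0: [3]
Peg 1: [2, 1]
Peg 2: []

After move 9 (1->2):
Peg 0: [3]
Peg 1: [2]
Peg 2: [1]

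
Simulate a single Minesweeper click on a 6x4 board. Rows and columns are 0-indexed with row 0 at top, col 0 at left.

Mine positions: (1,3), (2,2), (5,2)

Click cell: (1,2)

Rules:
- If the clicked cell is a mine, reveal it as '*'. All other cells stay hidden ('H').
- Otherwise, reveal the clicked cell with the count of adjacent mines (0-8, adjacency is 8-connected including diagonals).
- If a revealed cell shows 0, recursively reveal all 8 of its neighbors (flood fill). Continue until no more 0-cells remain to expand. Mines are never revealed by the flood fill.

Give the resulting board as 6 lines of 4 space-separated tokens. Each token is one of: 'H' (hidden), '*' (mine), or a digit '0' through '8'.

H H H H
H H 2 H
H H H H
H H H H
H H H H
H H H H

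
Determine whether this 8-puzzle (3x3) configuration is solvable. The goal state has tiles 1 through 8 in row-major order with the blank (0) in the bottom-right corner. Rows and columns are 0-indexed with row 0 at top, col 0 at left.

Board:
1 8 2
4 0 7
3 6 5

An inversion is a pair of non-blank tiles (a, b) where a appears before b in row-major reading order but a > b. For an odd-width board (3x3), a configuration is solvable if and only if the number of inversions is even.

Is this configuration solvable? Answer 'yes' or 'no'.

Inversions (pairs i<j in row-major order where tile[i] > tile[j] > 0): 11
11 is odd, so the puzzle is not solvable.

Answer: no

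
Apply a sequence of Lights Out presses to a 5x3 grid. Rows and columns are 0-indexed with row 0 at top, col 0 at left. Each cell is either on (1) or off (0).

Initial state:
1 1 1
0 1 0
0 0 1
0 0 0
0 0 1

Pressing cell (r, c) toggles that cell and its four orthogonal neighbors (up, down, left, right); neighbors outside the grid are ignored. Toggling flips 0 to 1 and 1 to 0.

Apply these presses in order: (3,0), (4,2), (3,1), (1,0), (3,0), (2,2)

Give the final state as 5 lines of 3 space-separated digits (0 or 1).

After press 1 at (3,0):
1 1 1
0 1 0
1 0 1
1 1 0
1 0 1

After press 2 at (4,2):
1 1 1
0 1 0
1 0 1
1 1 1
1 1 0

After press 3 at (3,1):
1 1 1
0 1 0
1 1 1
0 0 0
1 0 0

After press 4 at (1,0):
0 1 1
1 0 0
0 1 1
0 0 0
1 0 0

After press 5 at (3,0):
0 1 1
1 0 0
1 1 1
1 1 0
0 0 0

After press 6 at (2,2):
0 1 1
1 0 1
1 0 0
1 1 1
0 0 0

Answer: 0 1 1
1 0 1
1 0 0
1 1 1
0 0 0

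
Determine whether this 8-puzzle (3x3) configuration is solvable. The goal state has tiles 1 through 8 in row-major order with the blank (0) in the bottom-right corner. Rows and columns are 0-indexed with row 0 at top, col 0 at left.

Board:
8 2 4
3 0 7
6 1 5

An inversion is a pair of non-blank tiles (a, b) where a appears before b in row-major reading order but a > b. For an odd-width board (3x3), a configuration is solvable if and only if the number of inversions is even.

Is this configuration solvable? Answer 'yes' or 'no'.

Inversions (pairs i<j in row-major order where tile[i] > tile[j] > 0): 16
16 is even, so the puzzle is solvable.

Answer: yes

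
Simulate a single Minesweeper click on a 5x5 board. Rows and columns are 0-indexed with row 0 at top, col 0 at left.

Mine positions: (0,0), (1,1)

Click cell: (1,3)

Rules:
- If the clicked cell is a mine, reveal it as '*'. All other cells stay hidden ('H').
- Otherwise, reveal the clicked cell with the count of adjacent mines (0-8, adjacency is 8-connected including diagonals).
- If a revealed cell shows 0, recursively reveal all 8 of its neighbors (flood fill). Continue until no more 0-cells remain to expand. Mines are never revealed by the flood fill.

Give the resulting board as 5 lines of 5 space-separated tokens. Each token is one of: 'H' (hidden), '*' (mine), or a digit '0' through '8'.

H H 1 0 0
H H 1 0 0
1 1 1 0 0
0 0 0 0 0
0 0 0 0 0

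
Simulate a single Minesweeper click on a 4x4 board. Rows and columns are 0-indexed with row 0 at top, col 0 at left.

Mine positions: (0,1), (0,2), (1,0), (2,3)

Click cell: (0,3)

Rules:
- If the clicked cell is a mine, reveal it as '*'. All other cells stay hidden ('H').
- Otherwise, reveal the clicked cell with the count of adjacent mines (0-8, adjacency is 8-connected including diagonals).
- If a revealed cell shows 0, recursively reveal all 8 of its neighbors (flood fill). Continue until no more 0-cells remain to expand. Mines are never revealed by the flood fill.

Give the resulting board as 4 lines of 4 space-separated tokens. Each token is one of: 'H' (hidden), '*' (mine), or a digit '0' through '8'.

H H H 1
H H H H
H H H H
H H H H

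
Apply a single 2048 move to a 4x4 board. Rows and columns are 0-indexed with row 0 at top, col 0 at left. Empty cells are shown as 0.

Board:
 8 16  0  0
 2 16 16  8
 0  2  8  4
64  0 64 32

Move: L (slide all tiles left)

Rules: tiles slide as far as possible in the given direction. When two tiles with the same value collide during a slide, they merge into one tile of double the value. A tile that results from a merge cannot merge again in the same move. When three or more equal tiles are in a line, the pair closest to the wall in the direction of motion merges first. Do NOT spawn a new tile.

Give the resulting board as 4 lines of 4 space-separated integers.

Answer:   8  16   0   0
  2  32   8   0
  2   8   4   0
128  32   0   0

Derivation:
Slide left:
row 0: [8, 16, 0, 0] -> [8, 16, 0, 0]
row 1: [2, 16, 16, 8] -> [2, 32, 8, 0]
row 2: [0, 2, 8, 4] -> [2, 8, 4, 0]
row 3: [64, 0, 64, 32] -> [128, 32, 0, 0]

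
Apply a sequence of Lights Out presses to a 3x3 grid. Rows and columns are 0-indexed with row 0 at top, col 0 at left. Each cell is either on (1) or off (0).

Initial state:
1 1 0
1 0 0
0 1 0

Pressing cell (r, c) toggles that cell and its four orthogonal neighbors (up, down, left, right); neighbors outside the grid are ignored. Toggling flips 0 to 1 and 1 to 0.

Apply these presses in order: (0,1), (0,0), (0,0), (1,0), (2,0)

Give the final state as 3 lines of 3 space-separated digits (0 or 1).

After press 1 at (0,1):
0 0 1
1 1 0
0 1 0

After press 2 at (0,0):
1 1 1
0 1 0
0 1 0

After press 3 at (0,0):
0 0 1
1 1 0
0 1 0

After press 4 at (1,0):
1 0 1
0 0 0
1 1 0

After press 5 at (2,0):
1 0 1
1 0 0
0 0 0

Answer: 1 0 1
1 0 0
0 0 0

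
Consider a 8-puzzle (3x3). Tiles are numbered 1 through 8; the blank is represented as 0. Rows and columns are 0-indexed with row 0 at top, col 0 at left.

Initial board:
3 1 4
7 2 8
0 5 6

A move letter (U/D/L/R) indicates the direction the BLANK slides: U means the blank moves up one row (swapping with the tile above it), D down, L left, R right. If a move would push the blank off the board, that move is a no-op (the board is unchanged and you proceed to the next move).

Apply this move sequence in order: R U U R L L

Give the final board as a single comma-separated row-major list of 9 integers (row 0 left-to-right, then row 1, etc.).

Answer: 0, 3, 4, 7, 1, 8, 5, 2, 6

Derivation:
After move 1 (R):
3 1 4
7 2 8
5 0 6

After move 2 (U):
3 1 4
7 0 8
5 2 6

After move 3 (U):
3 0 4
7 1 8
5 2 6

After move 4 (R):
3 4 0
7 1 8
5 2 6

After move 5 (L):
3 0 4
7 1 8
5 2 6

After move 6 (L):
0 3 4
7 1 8
5 2 6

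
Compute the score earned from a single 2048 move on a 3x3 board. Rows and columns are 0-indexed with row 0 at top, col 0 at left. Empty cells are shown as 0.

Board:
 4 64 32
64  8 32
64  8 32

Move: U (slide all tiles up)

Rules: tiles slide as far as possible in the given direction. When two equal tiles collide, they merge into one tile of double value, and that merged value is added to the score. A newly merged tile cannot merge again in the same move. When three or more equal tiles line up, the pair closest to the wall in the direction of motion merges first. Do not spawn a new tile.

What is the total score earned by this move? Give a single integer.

Answer: 208

Derivation:
Slide up:
col 0: [4, 64, 64] -> [4, 128, 0]  score +128 (running 128)
col 1: [64, 8, 8] -> [64, 16, 0]  score +16 (running 144)
col 2: [32, 32, 32] -> [64, 32, 0]  score +64 (running 208)
Board after move:
  4  64  64
128  16  32
  0   0   0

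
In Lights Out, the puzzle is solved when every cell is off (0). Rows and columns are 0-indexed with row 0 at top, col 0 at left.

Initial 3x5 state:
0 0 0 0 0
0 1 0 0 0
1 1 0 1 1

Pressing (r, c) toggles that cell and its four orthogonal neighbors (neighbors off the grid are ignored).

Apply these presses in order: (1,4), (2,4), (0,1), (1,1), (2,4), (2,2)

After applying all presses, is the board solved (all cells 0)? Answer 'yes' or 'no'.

Answer: no

Derivation:
After press 1 at (1,4):
0 0 0 0 1
0 1 0 1 1
1 1 0 1 0

After press 2 at (2,4):
0 0 0 0 1
0 1 0 1 0
1 1 0 0 1

After press 3 at (0,1):
1 1 1 0 1
0 0 0 1 0
1 1 0 0 1

After press 4 at (1,1):
1 0 1 0 1
1 1 1 1 0
1 0 0 0 1

After press 5 at (2,4):
1 0 1 0 1
1 1 1 1 1
1 0 0 1 0

After press 6 at (2,2):
1 0 1 0 1
1 1 0 1 1
1 1 1 0 0

Lights still on: 10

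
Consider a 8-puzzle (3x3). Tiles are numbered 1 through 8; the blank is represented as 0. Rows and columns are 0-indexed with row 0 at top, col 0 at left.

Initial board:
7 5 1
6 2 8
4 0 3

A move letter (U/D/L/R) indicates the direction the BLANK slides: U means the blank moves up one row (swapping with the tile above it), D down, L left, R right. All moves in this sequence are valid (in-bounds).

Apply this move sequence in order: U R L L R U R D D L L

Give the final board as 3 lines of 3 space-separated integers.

After move 1 (U):
7 5 1
6 0 8
4 2 3

After move 2 (R):
7 5 1
6 8 0
4 2 3

After move 3 (L):
7 5 1
6 0 8
4 2 3

After move 4 (L):
7 5 1
0 6 8
4 2 3

After move 5 (R):
7 5 1
6 0 8
4 2 3

After move 6 (U):
7 0 1
6 5 8
4 2 3

After move 7 (R):
7 1 0
6 5 8
4 2 3

After move 8 (D):
7 1 8
6 5 0
4 2 3

After move 9 (D):
7 1 8
6 5 3
4 2 0

After move 10 (L):
7 1 8
6 5 3
4 0 2

After move 11 (L):
7 1 8
6 5 3
0 4 2

Answer: 7 1 8
6 5 3
0 4 2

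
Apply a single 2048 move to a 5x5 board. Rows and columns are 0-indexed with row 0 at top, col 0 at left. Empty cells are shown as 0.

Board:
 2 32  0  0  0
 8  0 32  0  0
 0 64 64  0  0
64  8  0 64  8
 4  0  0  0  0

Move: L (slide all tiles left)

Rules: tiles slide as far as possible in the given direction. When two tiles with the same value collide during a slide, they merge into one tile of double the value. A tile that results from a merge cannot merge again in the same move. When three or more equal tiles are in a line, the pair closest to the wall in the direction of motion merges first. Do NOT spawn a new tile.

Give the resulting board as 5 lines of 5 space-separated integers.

Answer:   2  32   0   0   0
  8  32   0   0   0
128   0   0   0   0
 64   8  64   8   0
  4   0   0   0   0

Derivation:
Slide left:
row 0: [2, 32, 0, 0, 0] -> [2, 32, 0, 0, 0]
row 1: [8, 0, 32, 0, 0] -> [8, 32, 0, 0, 0]
row 2: [0, 64, 64, 0, 0] -> [128, 0, 0, 0, 0]
row 3: [64, 8, 0, 64, 8] -> [64, 8, 64, 8, 0]
row 4: [4, 0, 0, 0, 0] -> [4, 0, 0, 0, 0]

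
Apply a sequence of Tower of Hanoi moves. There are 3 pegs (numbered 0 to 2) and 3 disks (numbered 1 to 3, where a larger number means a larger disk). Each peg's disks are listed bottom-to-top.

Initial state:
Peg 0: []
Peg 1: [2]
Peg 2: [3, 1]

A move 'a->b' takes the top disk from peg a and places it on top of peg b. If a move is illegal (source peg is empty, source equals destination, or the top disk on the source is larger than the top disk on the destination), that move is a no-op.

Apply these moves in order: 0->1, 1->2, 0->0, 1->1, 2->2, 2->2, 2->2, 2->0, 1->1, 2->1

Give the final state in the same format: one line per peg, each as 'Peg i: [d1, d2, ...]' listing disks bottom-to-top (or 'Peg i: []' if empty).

After move 1 (0->1):
Peg 0: []
Peg 1: [2]
Peg 2: [3, 1]

After move 2 (1->2):
Peg 0: []
Peg 1: [2]
Peg 2: [3, 1]

After move 3 (0->0):
Peg 0: []
Peg 1: [2]
Peg 2: [3, 1]

After move 4 (1->1):
Peg 0: []
Peg 1: [2]
Peg 2: [3, 1]

After move 5 (2->2):
Peg 0: []
Peg 1: [2]
Peg 2: [3, 1]

After move 6 (2->2):
Peg 0: []
Peg 1: [2]
Peg 2: [3, 1]

After move 7 (2->2):
Peg 0: []
Peg 1: [2]
Peg 2: [3, 1]

After move 8 (2->0):
Peg 0: [1]
Peg 1: [2]
Peg 2: [3]

After move 9 (1->1):
Peg 0: [1]
Peg 1: [2]
Peg 2: [3]

After move 10 (2->1):
Peg 0: [1]
Peg 1: [2]
Peg 2: [3]

Answer: Peg 0: [1]
Peg 1: [2]
Peg 2: [3]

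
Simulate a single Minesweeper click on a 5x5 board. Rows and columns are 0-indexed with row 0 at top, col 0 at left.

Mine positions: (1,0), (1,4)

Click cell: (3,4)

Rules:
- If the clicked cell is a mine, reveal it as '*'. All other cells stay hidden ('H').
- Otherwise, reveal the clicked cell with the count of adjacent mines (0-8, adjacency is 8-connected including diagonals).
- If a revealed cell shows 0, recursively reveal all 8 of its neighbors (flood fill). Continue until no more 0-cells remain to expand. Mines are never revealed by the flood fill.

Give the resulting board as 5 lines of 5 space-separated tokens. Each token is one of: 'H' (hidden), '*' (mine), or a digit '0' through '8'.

H 1 0 1 H
H 1 0 1 H
1 1 0 1 1
0 0 0 0 0
0 0 0 0 0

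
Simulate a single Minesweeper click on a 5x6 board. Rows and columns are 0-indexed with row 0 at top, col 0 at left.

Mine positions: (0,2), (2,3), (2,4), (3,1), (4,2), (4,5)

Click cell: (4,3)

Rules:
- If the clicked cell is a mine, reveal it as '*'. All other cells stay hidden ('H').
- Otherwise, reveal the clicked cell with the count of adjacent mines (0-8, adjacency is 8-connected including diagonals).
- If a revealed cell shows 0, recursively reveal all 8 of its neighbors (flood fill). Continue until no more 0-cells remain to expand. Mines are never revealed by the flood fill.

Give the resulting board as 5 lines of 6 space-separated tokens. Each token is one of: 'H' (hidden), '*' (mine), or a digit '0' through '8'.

H H H H H H
H H H H H H
H H H H H H
H H H H H H
H H H 1 H H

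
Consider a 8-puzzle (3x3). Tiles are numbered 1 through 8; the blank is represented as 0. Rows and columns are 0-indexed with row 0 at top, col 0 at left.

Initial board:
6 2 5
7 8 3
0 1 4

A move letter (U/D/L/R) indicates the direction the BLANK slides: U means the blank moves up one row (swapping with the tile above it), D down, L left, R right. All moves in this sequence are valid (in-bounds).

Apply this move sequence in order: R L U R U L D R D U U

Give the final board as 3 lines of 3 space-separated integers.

Answer: 8 0 5
2 6 3
7 1 4

Derivation:
After move 1 (R):
6 2 5
7 8 3
1 0 4

After move 2 (L):
6 2 5
7 8 3
0 1 4

After move 3 (U):
6 2 5
0 8 3
7 1 4

After move 4 (R):
6 2 5
8 0 3
7 1 4

After move 5 (U):
6 0 5
8 2 3
7 1 4

After move 6 (L):
0 6 5
8 2 3
7 1 4

After move 7 (D):
8 6 5
0 2 3
7 1 4

After move 8 (R):
8 6 5
2 0 3
7 1 4

After move 9 (D):
8 6 5
2 1 3
7 0 4

After move 10 (U):
8 6 5
2 0 3
7 1 4

After move 11 (U):
8 0 5
2 6 3
7 1 4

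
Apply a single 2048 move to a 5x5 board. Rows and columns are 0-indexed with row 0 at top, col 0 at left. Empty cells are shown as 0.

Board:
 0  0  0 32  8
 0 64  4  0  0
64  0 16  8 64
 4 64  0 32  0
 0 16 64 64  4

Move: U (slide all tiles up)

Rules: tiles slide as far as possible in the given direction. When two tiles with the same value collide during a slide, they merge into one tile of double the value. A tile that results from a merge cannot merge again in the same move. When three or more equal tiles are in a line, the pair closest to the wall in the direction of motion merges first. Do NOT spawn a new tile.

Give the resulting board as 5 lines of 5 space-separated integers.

Slide up:
col 0: [0, 0, 64, 4, 0] -> [64, 4, 0, 0, 0]
col 1: [0, 64, 0, 64, 16] -> [128, 16, 0, 0, 0]
col 2: [0, 4, 16, 0, 64] -> [4, 16, 64, 0, 0]
col 3: [32, 0, 8, 32, 64] -> [32, 8, 32, 64, 0]
col 4: [8, 0, 64, 0, 4] -> [8, 64, 4, 0, 0]

Answer:  64 128   4  32   8
  4  16  16   8  64
  0   0  64  32   4
  0   0   0  64   0
  0   0   0   0   0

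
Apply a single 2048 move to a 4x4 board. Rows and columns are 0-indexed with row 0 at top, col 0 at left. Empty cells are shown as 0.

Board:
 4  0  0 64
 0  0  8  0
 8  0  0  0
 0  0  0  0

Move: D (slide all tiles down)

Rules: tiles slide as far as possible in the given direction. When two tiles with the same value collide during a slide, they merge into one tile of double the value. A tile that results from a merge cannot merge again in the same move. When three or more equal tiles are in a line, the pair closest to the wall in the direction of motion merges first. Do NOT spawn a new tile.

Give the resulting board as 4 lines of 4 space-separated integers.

Slide down:
col 0: [4, 0, 8, 0] -> [0, 0, 4, 8]
col 1: [0, 0, 0, 0] -> [0, 0, 0, 0]
col 2: [0, 8, 0, 0] -> [0, 0, 0, 8]
col 3: [64, 0, 0, 0] -> [0, 0, 0, 64]

Answer:  0  0  0  0
 0  0  0  0
 4  0  0  0
 8  0  8 64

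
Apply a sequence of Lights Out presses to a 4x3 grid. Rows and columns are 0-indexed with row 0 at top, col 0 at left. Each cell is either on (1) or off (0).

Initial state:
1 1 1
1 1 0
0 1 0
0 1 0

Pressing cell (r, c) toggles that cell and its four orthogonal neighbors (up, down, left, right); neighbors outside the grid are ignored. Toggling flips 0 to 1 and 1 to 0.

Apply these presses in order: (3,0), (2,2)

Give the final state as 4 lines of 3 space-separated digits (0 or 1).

After press 1 at (3,0):
1 1 1
1 1 0
1 1 0
1 0 0

After press 2 at (2,2):
1 1 1
1 1 1
1 0 1
1 0 1

Answer: 1 1 1
1 1 1
1 0 1
1 0 1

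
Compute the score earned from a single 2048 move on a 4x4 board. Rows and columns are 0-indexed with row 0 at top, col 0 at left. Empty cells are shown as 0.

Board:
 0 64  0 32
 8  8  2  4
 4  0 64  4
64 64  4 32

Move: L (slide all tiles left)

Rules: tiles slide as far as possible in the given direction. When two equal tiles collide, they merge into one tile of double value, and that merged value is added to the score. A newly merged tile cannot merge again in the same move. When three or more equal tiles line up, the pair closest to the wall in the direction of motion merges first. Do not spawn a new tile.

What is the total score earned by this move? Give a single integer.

Answer: 144

Derivation:
Slide left:
row 0: [0, 64, 0, 32] -> [64, 32, 0, 0]  score +0 (running 0)
row 1: [8, 8, 2, 4] -> [16, 2, 4, 0]  score +16 (running 16)
row 2: [4, 0, 64, 4] -> [4, 64, 4, 0]  score +0 (running 16)
row 3: [64, 64, 4, 32] -> [128, 4, 32, 0]  score +128 (running 144)
Board after move:
 64  32   0   0
 16   2   4   0
  4  64   4   0
128   4  32   0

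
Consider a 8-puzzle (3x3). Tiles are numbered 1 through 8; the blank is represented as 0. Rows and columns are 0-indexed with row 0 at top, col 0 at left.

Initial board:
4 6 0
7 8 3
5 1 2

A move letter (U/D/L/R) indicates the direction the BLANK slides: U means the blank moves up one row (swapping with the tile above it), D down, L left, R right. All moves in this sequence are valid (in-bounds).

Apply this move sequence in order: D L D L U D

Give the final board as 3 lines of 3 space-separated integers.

Answer: 4 6 3
7 1 8
0 5 2

Derivation:
After move 1 (D):
4 6 3
7 8 0
5 1 2

After move 2 (L):
4 6 3
7 0 8
5 1 2

After move 3 (D):
4 6 3
7 1 8
5 0 2

After move 4 (L):
4 6 3
7 1 8
0 5 2

After move 5 (U):
4 6 3
0 1 8
7 5 2

After move 6 (D):
4 6 3
7 1 8
0 5 2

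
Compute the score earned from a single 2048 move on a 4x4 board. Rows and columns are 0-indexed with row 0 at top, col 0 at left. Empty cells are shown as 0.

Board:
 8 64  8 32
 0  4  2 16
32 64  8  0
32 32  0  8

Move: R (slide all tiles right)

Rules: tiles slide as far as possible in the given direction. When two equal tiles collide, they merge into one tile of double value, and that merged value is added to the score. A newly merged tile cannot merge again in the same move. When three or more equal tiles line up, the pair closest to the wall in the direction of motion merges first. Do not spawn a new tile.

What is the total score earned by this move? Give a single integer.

Answer: 64

Derivation:
Slide right:
row 0: [8, 64, 8, 32] -> [8, 64, 8, 32]  score +0 (running 0)
row 1: [0, 4, 2, 16] -> [0, 4, 2, 16]  score +0 (running 0)
row 2: [32, 64, 8, 0] -> [0, 32, 64, 8]  score +0 (running 0)
row 3: [32, 32, 0, 8] -> [0, 0, 64, 8]  score +64 (running 64)
Board after move:
 8 64  8 32
 0  4  2 16
 0 32 64  8
 0  0 64  8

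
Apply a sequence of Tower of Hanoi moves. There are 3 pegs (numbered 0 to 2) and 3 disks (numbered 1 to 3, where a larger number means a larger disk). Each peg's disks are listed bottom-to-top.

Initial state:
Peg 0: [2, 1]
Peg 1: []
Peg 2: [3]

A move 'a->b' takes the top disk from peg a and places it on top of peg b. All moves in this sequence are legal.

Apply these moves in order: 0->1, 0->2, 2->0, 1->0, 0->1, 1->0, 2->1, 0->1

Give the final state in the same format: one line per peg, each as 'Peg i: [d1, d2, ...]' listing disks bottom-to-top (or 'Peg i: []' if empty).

After move 1 (0->1):
Peg 0: [2]
Peg 1: [1]
Peg 2: [3]

After move 2 (0->2):
Peg 0: []
Peg 1: [1]
Peg 2: [3, 2]

After move 3 (2->0):
Peg 0: [2]
Peg 1: [1]
Peg 2: [3]

After move 4 (1->0):
Peg 0: [2, 1]
Peg 1: []
Peg 2: [3]

After move 5 (0->1):
Peg 0: [2]
Peg 1: [1]
Peg 2: [3]

After move 6 (1->0):
Peg 0: [2, 1]
Peg 1: []
Peg 2: [3]

After move 7 (2->1):
Peg 0: [2, 1]
Peg 1: [3]
Peg 2: []

After move 8 (0->1):
Peg 0: [2]
Peg 1: [3, 1]
Peg 2: []

Answer: Peg 0: [2]
Peg 1: [3, 1]
Peg 2: []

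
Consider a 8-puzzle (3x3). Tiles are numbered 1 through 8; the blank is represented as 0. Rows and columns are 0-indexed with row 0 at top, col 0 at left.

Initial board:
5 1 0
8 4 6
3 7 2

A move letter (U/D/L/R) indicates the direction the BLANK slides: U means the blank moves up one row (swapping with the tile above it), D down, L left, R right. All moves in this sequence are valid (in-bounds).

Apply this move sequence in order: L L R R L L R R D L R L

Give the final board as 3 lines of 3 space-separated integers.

Answer: 5 1 6
8 0 4
3 7 2

Derivation:
After move 1 (L):
5 0 1
8 4 6
3 7 2

After move 2 (L):
0 5 1
8 4 6
3 7 2

After move 3 (R):
5 0 1
8 4 6
3 7 2

After move 4 (R):
5 1 0
8 4 6
3 7 2

After move 5 (L):
5 0 1
8 4 6
3 7 2

After move 6 (L):
0 5 1
8 4 6
3 7 2

After move 7 (R):
5 0 1
8 4 6
3 7 2

After move 8 (R):
5 1 0
8 4 6
3 7 2

After move 9 (D):
5 1 6
8 4 0
3 7 2

After move 10 (L):
5 1 6
8 0 4
3 7 2

After move 11 (R):
5 1 6
8 4 0
3 7 2

After move 12 (L):
5 1 6
8 0 4
3 7 2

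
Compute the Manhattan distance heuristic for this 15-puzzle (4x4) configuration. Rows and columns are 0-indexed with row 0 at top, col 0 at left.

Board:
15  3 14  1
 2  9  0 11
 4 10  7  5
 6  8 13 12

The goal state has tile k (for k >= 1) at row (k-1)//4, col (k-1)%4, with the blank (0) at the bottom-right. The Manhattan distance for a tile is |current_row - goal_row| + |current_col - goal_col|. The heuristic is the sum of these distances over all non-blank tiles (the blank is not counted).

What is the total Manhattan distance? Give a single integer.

Tile 15: (0,0)->(3,2) = 5
Tile 3: (0,1)->(0,2) = 1
Tile 14: (0,2)->(3,1) = 4
Tile 1: (0,3)->(0,0) = 3
Tile 2: (1,0)->(0,1) = 2
Tile 9: (1,1)->(2,0) = 2
Tile 11: (1,3)->(2,2) = 2
Tile 4: (2,0)->(0,3) = 5
Tile 10: (2,1)->(2,1) = 0
Tile 7: (2,2)->(1,2) = 1
Tile 5: (2,3)->(1,0) = 4
Tile 6: (3,0)->(1,1) = 3
Tile 8: (3,1)->(1,3) = 4
Tile 13: (3,2)->(3,0) = 2
Tile 12: (3,3)->(2,3) = 1
Sum: 5 + 1 + 4 + 3 + 2 + 2 + 2 + 5 + 0 + 1 + 4 + 3 + 4 + 2 + 1 = 39

Answer: 39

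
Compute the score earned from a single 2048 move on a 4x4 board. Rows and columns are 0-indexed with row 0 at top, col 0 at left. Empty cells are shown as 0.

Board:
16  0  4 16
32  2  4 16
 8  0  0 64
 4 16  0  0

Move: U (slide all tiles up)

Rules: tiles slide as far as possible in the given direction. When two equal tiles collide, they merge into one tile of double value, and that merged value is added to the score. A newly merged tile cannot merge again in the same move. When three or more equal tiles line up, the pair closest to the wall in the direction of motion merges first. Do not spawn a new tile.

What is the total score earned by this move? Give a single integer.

Answer: 40

Derivation:
Slide up:
col 0: [16, 32, 8, 4] -> [16, 32, 8, 4]  score +0 (running 0)
col 1: [0, 2, 0, 16] -> [2, 16, 0, 0]  score +0 (running 0)
col 2: [4, 4, 0, 0] -> [8, 0, 0, 0]  score +8 (running 8)
col 3: [16, 16, 64, 0] -> [32, 64, 0, 0]  score +32 (running 40)
Board after move:
16  2  8 32
32 16  0 64
 8  0  0  0
 4  0  0  0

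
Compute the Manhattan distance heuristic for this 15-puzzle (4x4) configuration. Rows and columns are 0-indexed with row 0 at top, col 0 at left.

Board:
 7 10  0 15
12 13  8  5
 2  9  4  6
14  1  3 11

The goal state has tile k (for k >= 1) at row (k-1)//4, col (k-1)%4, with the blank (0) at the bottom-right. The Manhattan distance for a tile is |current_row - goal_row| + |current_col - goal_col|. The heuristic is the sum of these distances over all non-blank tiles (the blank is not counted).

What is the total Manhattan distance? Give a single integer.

Answer: 40

Derivation:
Tile 7: (0,0)->(1,2) = 3
Tile 10: (0,1)->(2,1) = 2
Tile 15: (0,3)->(3,2) = 4
Tile 12: (1,0)->(2,3) = 4
Tile 13: (1,1)->(3,0) = 3
Tile 8: (1,2)->(1,3) = 1
Tile 5: (1,3)->(1,0) = 3
Tile 2: (2,0)->(0,1) = 3
Tile 9: (2,1)->(2,0) = 1
Tile 4: (2,2)->(0,3) = 3
Tile 6: (2,3)->(1,1) = 3
Tile 14: (3,0)->(3,1) = 1
Tile 1: (3,1)->(0,0) = 4
Tile 3: (3,2)->(0,2) = 3
Tile 11: (3,3)->(2,2) = 2
Sum: 3 + 2 + 4 + 4 + 3 + 1 + 3 + 3 + 1 + 3 + 3 + 1 + 4 + 3 + 2 = 40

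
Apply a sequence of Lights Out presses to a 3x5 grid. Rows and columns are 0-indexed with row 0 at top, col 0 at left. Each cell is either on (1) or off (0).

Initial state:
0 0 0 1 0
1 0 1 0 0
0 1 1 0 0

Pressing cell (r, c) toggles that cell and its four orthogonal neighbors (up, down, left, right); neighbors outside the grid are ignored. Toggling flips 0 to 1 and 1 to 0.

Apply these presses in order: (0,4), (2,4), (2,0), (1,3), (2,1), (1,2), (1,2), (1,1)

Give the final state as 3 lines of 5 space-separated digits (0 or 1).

After press 1 at (0,4):
0 0 0 0 1
1 0 1 0 1
0 1 1 0 0

After press 2 at (2,4):
0 0 0 0 1
1 0 1 0 0
0 1 1 1 1

After press 3 at (2,0):
0 0 0 0 1
0 0 1 0 0
1 0 1 1 1

After press 4 at (1,3):
0 0 0 1 1
0 0 0 1 1
1 0 1 0 1

After press 5 at (2,1):
0 0 0 1 1
0 1 0 1 1
0 1 0 0 1

After press 6 at (1,2):
0 0 1 1 1
0 0 1 0 1
0 1 1 0 1

After press 7 at (1,2):
0 0 0 1 1
0 1 0 1 1
0 1 0 0 1

After press 8 at (1,1):
0 1 0 1 1
1 0 1 1 1
0 0 0 0 1

Answer: 0 1 0 1 1
1 0 1 1 1
0 0 0 0 1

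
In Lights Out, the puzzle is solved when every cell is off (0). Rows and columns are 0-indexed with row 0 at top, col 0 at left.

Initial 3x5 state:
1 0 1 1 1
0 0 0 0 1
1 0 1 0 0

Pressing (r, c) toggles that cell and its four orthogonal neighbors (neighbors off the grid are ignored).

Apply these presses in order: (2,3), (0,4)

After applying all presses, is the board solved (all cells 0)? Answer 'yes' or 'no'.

Answer: no

Derivation:
After press 1 at (2,3):
1 0 1 1 1
0 0 0 1 1
1 0 0 1 1

After press 2 at (0,4):
1 0 1 0 0
0 0 0 1 0
1 0 0 1 1

Lights still on: 6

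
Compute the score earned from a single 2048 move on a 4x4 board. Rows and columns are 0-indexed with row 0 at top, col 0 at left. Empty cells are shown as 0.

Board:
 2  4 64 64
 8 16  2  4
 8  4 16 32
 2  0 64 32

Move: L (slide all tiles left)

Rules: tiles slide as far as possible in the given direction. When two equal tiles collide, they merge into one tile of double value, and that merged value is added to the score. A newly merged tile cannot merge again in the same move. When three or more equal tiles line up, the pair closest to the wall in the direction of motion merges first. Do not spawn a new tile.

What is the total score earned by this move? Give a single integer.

Slide left:
row 0: [2, 4, 64, 64] -> [2, 4, 128, 0]  score +128 (running 128)
row 1: [8, 16, 2, 4] -> [8, 16, 2, 4]  score +0 (running 128)
row 2: [8, 4, 16, 32] -> [8, 4, 16, 32]  score +0 (running 128)
row 3: [2, 0, 64, 32] -> [2, 64, 32, 0]  score +0 (running 128)
Board after move:
  2   4 128   0
  8  16   2   4
  8   4  16  32
  2  64  32   0

Answer: 128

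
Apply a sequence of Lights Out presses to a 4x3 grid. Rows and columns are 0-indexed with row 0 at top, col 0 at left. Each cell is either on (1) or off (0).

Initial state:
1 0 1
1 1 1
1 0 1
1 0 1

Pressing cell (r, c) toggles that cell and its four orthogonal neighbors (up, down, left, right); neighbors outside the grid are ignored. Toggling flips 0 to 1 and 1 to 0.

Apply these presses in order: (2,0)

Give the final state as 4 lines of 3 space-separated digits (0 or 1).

After press 1 at (2,0):
1 0 1
0 1 1
0 1 1
0 0 1

Answer: 1 0 1
0 1 1
0 1 1
0 0 1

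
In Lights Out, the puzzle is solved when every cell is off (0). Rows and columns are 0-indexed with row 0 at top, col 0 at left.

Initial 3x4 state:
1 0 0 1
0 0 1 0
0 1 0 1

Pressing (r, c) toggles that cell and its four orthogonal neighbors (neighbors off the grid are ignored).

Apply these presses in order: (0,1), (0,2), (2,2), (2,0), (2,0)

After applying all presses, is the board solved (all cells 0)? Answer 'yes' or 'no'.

Answer: no

Derivation:
After press 1 at (0,1):
0 1 1 1
0 1 1 0
0 1 0 1

After press 2 at (0,2):
0 0 0 0
0 1 0 0
0 1 0 1

After press 3 at (2,2):
0 0 0 0
0 1 1 0
0 0 1 0

After press 4 at (2,0):
0 0 0 0
1 1 1 0
1 1 1 0

After press 5 at (2,0):
0 0 0 0
0 1 1 0
0 0 1 0

Lights still on: 3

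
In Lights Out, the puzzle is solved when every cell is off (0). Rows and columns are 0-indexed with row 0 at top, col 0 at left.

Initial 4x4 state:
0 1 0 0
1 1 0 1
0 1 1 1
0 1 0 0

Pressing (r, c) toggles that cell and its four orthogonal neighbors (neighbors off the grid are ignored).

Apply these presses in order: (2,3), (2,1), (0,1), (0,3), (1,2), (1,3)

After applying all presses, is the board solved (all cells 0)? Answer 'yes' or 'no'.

Answer: no

Derivation:
After press 1 at (2,3):
0 1 0 0
1 1 0 0
0 1 0 0
0 1 0 1

After press 2 at (2,1):
0 1 0 0
1 0 0 0
1 0 1 0
0 0 0 1

After press 3 at (0,1):
1 0 1 0
1 1 0 0
1 0 1 0
0 0 0 1

After press 4 at (0,3):
1 0 0 1
1 1 0 1
1 0 1 0
0 0 0 1

After press 5 at (1,2):
1 0 1 1
1 0 1 0
1 0 0 0
0 0 0 1

After press 6 at (1,3):
1 0 1 0
1 0 0 1
1 0 0 1
0 0 0 1

Lights still on: 7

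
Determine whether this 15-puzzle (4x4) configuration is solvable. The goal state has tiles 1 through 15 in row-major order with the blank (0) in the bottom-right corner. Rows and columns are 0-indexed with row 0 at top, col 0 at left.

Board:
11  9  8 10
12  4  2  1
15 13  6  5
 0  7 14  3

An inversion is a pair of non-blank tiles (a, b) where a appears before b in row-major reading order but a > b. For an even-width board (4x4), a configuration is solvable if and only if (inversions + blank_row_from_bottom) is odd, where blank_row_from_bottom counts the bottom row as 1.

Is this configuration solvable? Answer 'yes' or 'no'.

Inversions: 58
Blank is in row 3 (0-indexed from top), which is row 1 counting from the bottom (bottom = 1).
58 + 1 = 59, which is odd, so the puzzle is solvable.

Answer: yes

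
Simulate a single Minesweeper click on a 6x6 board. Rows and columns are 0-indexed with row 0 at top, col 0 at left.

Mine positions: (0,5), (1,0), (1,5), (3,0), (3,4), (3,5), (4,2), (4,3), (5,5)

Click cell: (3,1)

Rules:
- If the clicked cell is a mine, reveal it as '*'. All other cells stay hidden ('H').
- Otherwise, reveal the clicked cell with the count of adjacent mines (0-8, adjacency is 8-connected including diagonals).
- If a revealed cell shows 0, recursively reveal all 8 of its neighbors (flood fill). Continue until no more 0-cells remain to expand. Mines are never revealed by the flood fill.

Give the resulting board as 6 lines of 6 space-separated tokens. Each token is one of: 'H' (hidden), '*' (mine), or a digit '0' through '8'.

H H H H H H
H H H H H H
H H H H H H
H 2 H H H H
H H H H H H
H H H H H H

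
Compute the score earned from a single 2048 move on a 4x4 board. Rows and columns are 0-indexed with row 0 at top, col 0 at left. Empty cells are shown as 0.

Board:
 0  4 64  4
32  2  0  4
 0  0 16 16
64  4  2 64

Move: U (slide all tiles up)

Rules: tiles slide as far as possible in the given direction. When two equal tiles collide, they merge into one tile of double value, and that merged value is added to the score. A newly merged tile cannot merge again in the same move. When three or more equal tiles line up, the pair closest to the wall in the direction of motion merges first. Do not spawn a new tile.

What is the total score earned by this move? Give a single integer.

Answer: 8

Derivation:
Slide up:
col 0: [0, 32, 0, 64] -> [32, 64, 0, 0]  score +0 (running 0)
col 1: [4, 2, 0, 4] -> [4, 2, 4, 0]  score +0 (running 0)
col 2: [64, 0, 16, 2] -> [64, 16, 2, 0]  score +0 (running 0)
col 3: [4, 4, 16, 64] -> [8, 16, 64, 0]  score +8 (running 8)
Board after move:
32  4 64  8
64  2 16 16
 0  4  2 64
 0  0  0  0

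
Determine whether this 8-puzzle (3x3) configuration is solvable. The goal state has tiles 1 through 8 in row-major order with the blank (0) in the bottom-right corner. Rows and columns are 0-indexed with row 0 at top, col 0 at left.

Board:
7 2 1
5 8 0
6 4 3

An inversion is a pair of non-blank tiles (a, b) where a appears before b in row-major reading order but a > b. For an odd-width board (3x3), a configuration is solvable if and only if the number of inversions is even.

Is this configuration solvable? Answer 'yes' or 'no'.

Inversions (pairs i<j in row-major order where tile[i] > tile[j] > 0): 15
15 is odd, so the puzzle is not solvable.

Answer: no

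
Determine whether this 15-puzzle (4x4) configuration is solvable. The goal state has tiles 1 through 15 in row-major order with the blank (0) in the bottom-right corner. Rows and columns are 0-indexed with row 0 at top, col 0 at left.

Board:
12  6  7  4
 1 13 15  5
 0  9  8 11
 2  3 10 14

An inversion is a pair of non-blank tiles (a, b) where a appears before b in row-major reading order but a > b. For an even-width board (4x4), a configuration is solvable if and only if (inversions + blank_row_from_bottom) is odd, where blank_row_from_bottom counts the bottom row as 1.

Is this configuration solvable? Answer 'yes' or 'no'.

Answer: yes

Derivation:
Inversions: 49
Blank is in row 2 (0-indexed from top), which is row 2 counting from the bottom (bottom = 1).
49 + 2 = 51, which is odd, so the puzzle is solvable.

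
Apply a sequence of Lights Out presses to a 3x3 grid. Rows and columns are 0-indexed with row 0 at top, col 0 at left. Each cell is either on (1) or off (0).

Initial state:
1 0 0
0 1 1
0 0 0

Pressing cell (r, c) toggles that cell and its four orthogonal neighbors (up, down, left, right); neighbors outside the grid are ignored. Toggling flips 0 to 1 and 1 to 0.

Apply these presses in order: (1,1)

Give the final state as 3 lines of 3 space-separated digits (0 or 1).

Answer: 1 1 0
1 0 0
0 1 0

Derivation:
After press 1 at (1,1):
1 1 0
1 0 0
0 1 0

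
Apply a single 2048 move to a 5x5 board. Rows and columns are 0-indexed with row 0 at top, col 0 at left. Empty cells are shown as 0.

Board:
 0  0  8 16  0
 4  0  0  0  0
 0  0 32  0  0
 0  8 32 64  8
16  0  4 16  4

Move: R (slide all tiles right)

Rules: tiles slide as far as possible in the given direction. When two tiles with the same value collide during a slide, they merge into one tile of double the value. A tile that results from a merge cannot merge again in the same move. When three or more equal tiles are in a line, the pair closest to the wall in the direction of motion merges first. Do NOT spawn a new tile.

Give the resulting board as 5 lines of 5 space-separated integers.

Answer:  0  0  0  8 16
 0  0  0  0  4
 0  0  0  0 32
 0  8 32 64  8
 0 16  4 16  4

Derivation:
Slide right:
row 0: [0, 0, 8, 16, 0] -> [0, 0, 0, 8, 16]
row 1: [4, 0, 0, 0, 0] -> [0, 0, 0, 0, 4]
row 2: [0, 0, 32, 0, 0] -> [0, 0, 0, 0, 32]
row 3: [0, 8, 32, 64, 8] -> [0, 8, 32, 64, 8]
row 4: [16, 0, 4, 16, 4] -> [0, 16, 4, 16, 4]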